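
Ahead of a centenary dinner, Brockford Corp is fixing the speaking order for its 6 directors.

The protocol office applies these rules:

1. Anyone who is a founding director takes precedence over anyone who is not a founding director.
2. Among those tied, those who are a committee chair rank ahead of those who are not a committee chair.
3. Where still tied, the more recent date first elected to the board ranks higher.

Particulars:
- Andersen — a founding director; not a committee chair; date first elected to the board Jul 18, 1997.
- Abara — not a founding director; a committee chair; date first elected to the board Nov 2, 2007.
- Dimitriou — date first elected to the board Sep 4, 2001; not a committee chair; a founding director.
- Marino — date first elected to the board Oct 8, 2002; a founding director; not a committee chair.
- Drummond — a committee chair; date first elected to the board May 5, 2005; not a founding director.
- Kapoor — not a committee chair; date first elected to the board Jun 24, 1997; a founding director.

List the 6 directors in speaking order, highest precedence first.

Marino, Dimitriou, Andersen, Kapoor, Abara, Drummond

By the first rule: Marino, Dimitriou, Andersen and Kapoor (each a founding director); then Abara and Drummond (both not a founding director).
Marino, Dimitriou, Andersen and Kapoor are each not a committee chair, so the next rule applies.
Among Marino, Dimitriou, Andersen and Kapoor, by date first elected to the board (later first): Marino (Oct 8, 2002) before Dimitriou (Sep 4, 2001) before Andersen (Jul 18, 1997) before Kapoor (Jun 24, 1997).
Abara and Drummond are each a committee chair, so the next rule applies.
Among Abara and Drummond, by date first elected to the board (later first): Abara (Nov 2, 2007) before Drummond (May 5, 2005).
Full order: Marino, Dimitriou, Andersen, Kapoor, Abara, Drummond.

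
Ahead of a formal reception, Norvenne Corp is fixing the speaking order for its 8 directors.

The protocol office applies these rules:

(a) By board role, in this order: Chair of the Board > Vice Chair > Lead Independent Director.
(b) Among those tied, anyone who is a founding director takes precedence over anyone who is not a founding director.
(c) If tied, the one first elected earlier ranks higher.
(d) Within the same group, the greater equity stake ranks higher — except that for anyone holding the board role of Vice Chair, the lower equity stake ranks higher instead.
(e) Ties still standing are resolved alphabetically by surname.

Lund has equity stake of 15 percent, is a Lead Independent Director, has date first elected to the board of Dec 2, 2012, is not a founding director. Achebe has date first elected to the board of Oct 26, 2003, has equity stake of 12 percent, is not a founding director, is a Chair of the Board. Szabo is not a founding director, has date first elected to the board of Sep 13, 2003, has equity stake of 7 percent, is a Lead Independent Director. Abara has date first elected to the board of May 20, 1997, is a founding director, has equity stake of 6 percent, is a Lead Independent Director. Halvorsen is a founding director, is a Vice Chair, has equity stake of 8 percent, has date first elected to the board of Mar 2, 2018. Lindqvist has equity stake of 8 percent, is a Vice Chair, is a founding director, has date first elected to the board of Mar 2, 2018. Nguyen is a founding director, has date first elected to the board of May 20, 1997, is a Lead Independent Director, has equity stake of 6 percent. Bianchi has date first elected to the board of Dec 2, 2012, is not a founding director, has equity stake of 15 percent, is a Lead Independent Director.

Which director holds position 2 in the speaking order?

By board role: Achebe (Chair of the Board); then Halvorsen and Lindqvist (Vice Chair); then Abara, Nguyen, Szabo, Bianchi and Lund (Lead Independent Director).
Halvorsen and Lindqvist are each a founding director, so the next rule applies.
Halvorsen and Lindqvist both have date first elected to the board Mar 2, 2018, so the next rule applies.
Halvorsen and Lindqvist both have equity stake 8 percent, so the next rule applies.
Among Halvorsen and Lindqvist, alphabetically by surname: Halvorsen before Lindqvist.
Among Abara, Nguyen, Szabo, Bianchi and Lund, a founding director before not a founding director: Abara and Nguyen (a founding director) before Szabo, Bianchi and Lund (not a founding director).
Abara and Nguyen both have date first elected to the board May 20, 1997, so the next rule applies.
Abara and Nguyen both have equity stake 6 percent, so the next rule applies.
Among Abara and Nguyen, alphabetically by surname: Abara before Nguyen.
Among Szabo, Bianchi and Lund, by date first elected to the board (earlier first): Szabo (Sep 13, 2003) before Bianchi and Lund (Dec 2, 2012).
Bianchi and Lund both have equity stake 15 percent, so the next rule applies.
Among Bianchi and Lund, alphabetically by surname: Bianchi before Lund.
Order: Achebe, Halvorsen, Lindqvist, Abara, Nguyen, Szabo, Bianchi, Lund.

Halvorsen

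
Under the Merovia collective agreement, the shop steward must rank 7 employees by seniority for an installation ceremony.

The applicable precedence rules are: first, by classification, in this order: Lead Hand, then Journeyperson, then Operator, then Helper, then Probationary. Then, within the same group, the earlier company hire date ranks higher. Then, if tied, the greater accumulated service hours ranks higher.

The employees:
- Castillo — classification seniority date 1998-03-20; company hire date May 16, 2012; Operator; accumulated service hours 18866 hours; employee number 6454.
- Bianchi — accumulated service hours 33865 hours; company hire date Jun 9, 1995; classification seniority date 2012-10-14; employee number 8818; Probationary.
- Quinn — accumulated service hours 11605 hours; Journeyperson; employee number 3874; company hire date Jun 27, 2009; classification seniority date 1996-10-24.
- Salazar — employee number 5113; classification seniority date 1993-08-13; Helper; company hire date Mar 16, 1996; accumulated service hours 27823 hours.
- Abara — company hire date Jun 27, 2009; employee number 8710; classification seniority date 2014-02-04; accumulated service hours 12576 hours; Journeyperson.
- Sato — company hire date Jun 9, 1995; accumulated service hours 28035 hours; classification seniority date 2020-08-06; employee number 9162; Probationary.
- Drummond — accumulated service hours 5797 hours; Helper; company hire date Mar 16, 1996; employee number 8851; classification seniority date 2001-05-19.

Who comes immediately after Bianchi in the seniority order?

By classification: Abara and Quinn (Journeyperson); then Castillo (Operator); then Salazar and Drummond (Helper); then Bianchi and Sato (Probationary).
Abara and Quinn both have company hire date Jun 27, 2009, so the next rule applies.
Among Abara and Quinn, by accumulated service hours (higher first): Abara (12576 hours) before Quinn (11605 hours).
Salazar and Drummond both have company hire date Mar 16, 1996, so the next rule applies.
Among Salazar and Drummond, by accumulated service hours (higher first): Salazar (27823 hours) before Drummond (5797 hours).
Bianchi and Sato both have company hire date Jun 9, 1995, so the next rule applies.
Among Bianchi and Sato, by accumulated service hours (higher first): Bianchi (33865 hours) before Sato (28035 hours).
Order: Abara, Quinn, Castillo, Salazar, Drummond, Bianchi, Sato.

Sato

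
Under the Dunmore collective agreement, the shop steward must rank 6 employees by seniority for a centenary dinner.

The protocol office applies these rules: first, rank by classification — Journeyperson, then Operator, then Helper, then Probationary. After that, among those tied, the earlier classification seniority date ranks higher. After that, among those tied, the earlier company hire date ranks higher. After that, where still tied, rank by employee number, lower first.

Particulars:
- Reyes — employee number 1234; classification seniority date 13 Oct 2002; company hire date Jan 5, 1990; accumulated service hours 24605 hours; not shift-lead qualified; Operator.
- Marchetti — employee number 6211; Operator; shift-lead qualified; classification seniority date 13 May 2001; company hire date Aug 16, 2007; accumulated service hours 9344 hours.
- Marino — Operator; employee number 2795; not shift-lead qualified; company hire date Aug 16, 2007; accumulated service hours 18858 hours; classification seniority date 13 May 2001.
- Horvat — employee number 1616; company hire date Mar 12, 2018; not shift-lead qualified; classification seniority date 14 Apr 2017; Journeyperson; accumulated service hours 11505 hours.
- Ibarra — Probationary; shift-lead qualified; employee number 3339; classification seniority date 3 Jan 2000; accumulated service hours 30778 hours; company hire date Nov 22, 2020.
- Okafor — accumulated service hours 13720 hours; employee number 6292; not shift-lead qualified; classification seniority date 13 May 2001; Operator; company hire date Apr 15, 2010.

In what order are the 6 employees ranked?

Horvat, Marino, Marchetti, Okafor, Reyes, Ibarra

By classification: Horvat (Journeyperson); then Marino, Marchetti, Okafor and Reyes (Operator); then Ibarra (Probationary).
Among Marino, Marchetti, Okafor and Reyes, by classification seniority date (earlier first): Marino, Marchetti and Okafor (13 May 2001) before Reyes (13 Oct 2002).
Among Marino, Marchetti and Okafor, by company hire date (earlier first): Marino and Marchetti (Aug 16, 2007) before Okafor (Apr 15, 2010).
Among Marino and Marchetti, by employee number (lower first): Marino (2795) before Marchetti (6211).
Full order: Horvat, Marino, Marchetti, Okafor, Reyes, Ibarra.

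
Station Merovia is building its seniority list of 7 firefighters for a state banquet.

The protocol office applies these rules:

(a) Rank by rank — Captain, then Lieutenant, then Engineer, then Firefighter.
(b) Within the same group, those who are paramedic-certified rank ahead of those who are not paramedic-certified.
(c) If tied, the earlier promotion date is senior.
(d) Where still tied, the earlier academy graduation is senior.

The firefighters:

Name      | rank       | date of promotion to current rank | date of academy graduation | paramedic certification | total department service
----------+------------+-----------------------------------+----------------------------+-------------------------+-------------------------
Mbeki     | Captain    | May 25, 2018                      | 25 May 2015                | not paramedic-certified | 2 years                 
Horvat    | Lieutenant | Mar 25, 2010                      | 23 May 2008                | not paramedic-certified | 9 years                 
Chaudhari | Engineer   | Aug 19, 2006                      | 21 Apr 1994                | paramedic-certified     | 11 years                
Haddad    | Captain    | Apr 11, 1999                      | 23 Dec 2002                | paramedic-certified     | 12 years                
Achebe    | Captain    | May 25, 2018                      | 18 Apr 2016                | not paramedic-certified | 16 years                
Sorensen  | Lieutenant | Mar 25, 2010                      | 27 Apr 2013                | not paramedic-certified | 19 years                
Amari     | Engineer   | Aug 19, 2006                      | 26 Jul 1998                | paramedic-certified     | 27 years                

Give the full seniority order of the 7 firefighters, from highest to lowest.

Haddad, Mbeki, Achebe, Horvat, Sorensen, Chaudhari, Amari

By rank: Haddad, Mbeki and Achebe (Captain); then Horvat and Sorensen (Lieutenant); then Chaudhari and Amari (Engineer).
Among Haddad, Mbeki and Achebe, paramedic-certified before not paramedic-certified: Haddad (paramedic-certified) before Mbeki and Achebe (not paramedic-certified).
Mbeki and Achebe both have date of promotion to current rank May 25, 2018, so the next rule applies.
Among Mbeki and Achebe, by date of academy graduation (earlier first): Mbeki (25 May 2015) before Achebe (18 Apr 2016).
Horvat and Sorensen are each not paramedic-certified, so the next rule applies.
Horvat and Sorensen both have date of promotion to current rank Mar 25, 2010, so the next rule applies.
Among Horvat and Sorensen, by date of academy graduation (earlier first): Horvat (23 May 2008) before Sorensen (27 Apr 2013).
Chaudhari and Amari are each paramedic-certified, so the next rule applies.
Chaudhari and Amari both have date of promotion to current rank Aug 19, 2006, so the next rule applies.
Among Chaudhari and Amari, by date of academy graduation (earlier first): Chaudhari (21 Apr 1994) before Amari (26 Jul 1998).
Full order: Haddad, Mbeki, Achebe, Horvat, Sorensen, Chaudhari, Amari.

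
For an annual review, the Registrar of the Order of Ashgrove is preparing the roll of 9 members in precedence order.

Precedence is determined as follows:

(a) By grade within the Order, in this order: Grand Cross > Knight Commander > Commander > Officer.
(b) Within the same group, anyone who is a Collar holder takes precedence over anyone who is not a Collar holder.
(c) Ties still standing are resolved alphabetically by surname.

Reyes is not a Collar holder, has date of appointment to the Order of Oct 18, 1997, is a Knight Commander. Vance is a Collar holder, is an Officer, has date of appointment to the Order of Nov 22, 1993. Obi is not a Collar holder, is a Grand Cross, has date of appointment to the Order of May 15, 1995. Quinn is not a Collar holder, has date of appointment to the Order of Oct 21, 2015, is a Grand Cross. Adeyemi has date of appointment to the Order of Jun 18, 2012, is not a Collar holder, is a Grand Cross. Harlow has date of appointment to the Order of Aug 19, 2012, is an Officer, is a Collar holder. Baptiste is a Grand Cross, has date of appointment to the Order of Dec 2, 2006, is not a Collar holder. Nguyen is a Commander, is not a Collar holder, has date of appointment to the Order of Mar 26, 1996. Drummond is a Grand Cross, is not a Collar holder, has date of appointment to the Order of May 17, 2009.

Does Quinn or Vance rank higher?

By grade within the Order: Adeyemi, Baptiste, Drummond, Obi and Quinn (Grand Cross); then Reyes (Knight Commander); then Nguyen (Commander); then Harlow and Vance (Officer).
Adeyemi, Baptiste, Drummond, Obi and Quinn are each not a Collar holder, so the next rule applies.
Among Adeyemi, Baptiste, Drummond, Obi and Quinn, alphabetically by surname: Adeyemi before Baptiste before Drummond before Obi before Quinn.
Harlow and Vance are each a Collar holder, so the next rule applies.
Among Harlow and Vance, alphabetically by surname: Harlow before Vance.
So Quinn takes precedence.

Quinn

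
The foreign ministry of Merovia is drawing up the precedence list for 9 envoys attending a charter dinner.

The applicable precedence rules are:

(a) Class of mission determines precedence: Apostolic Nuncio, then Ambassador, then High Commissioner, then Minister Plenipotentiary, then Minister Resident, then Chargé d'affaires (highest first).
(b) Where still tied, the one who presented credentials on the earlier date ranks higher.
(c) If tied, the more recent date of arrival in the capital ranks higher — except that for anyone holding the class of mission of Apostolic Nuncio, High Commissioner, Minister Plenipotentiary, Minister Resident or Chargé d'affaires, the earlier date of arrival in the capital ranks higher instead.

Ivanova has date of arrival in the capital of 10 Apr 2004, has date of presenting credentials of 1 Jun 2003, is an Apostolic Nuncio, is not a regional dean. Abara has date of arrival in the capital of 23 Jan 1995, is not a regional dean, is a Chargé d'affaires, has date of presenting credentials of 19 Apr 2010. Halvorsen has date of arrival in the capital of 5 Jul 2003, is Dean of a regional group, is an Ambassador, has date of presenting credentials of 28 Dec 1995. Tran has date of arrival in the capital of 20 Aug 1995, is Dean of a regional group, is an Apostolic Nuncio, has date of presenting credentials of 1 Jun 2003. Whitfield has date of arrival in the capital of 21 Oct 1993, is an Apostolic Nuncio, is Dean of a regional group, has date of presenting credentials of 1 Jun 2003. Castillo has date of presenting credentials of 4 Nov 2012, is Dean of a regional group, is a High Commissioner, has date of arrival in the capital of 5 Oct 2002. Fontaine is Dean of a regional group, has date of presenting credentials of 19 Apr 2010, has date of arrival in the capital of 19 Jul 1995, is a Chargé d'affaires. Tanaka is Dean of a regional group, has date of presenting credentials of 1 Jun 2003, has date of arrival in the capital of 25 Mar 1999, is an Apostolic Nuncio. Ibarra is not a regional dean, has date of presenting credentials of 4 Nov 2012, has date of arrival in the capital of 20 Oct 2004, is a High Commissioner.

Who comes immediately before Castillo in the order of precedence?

Halvorsen

By class of mission: Whitfield, Tran, Tanaka and Ivanova (Apostolic Nuncio); then Halvorsen (Ambassador); then Castillo and Ibarra (High Commissioner); then Abara and Fontaine (Chargé d'affaires).
Whitfield, Tran, Tanaka and Ivanova all have date of presenting credentials 1 Jun 2003, so the next rule applies.
Among Whitfield, Tran, Tanaka and Ivanova, by date of arrival in the capital (earlier first) (reversed rule for this group): Whitfield (21 Oct 1993) before Tran (20 Aug 1995) before Tanaka (25 Mar 1999) before Ivanova (10 Apr 2004).
Castillo and Ibarra both have date of presenting credentials 4 Nov 2012, so the next rule applies.
Among Castillo and Ibarra, by date of arrival in the capital (earlier first) (reversed rule for this group): Castillo (5 Oct 2002) before Ibarra (20 Oct 2004).
Abara and Fontaine both have date of presenting credentials 19 Apr 2010, so the next rule applies.
Among Abara and Fontaine, by date of arrival in the capital (earlier first) (reversed rule for this group): Abara (23 Jan 1995) before Fontaine (19 Jul 1995).
Order: Whitfield, Tran, Tanaka, Ivanova, Halvorsen, Castillo, Ibarra, Abara, Fontaine.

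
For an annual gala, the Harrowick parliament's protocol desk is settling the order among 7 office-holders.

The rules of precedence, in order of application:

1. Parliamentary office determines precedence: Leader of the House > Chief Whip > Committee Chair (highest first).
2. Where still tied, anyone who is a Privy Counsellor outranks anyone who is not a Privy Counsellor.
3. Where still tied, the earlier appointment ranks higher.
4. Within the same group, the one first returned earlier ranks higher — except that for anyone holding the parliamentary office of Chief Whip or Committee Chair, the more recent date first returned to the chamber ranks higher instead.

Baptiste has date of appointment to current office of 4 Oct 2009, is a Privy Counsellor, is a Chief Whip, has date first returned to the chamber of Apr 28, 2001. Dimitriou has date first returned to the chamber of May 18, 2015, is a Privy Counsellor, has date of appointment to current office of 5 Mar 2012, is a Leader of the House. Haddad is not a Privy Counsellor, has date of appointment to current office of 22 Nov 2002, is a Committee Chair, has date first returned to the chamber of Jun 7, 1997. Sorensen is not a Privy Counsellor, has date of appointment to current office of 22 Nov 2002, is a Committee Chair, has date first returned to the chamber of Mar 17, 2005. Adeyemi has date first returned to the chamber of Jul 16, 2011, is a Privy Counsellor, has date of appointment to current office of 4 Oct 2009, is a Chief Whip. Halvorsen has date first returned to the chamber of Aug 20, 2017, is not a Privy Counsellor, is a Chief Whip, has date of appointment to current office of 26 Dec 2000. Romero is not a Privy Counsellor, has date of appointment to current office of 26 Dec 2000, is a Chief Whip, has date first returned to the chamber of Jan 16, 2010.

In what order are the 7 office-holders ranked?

Dimitriou, Adeyemi, Baptiste, Halvorsen, Romero, Sorensen, Haddad

By parliamentary office: Dimitriou (Leader of the House); then Adeyemi, Baptiste, Halvorsen and Romero (Chief Whip); then Sorensen and Haddad (Committee Chair).
Among Adeyemi, Baptiste, Halvorsen and Romero, a Privy Counsellor before not a Privy Counsellor: Adeyemi and Baptiste (a Privy Counsellor) before Halvorsen and Romero (not a Privy Counsellor).
Adeyemi and Baptiste both have date of appointment to current office 4 Oct 2009, so the next rule applies.
Among Adeyemi and Baptiste, by date first returned to the chamber (later first) (reversed rule for this group): Adeyemi (Jul 16, 2011) before Baptiste (Apr 28, 2001).
Halvorsen and Romero both have date of appointment to current office 26 Dec 2000, so the next rule applies.
Among Halvorsen and Romero, by date first returned to the chamber (later first) (reversed rule for this group): Halvorsen (Aug 20, 2017) before Romero (Jan 16, 2010).
Sorensen and Haddad are each not a Privy Counsellor, so the next rule applies.
Sorensen and Haddad both have date of appointment to current office 22 Nov 2002, so the next rule applies.
Among Sorensen and Haddad, by date first returned to the chamber (later first) (reversed rule for this group): Sorensen (Mar 17, 2005) before Haddad (Jun 7, 1997).
Full order: Dimitriou, Adeyemi, Baptiste, Halvorsen, Romero, Sorensen, Haddad.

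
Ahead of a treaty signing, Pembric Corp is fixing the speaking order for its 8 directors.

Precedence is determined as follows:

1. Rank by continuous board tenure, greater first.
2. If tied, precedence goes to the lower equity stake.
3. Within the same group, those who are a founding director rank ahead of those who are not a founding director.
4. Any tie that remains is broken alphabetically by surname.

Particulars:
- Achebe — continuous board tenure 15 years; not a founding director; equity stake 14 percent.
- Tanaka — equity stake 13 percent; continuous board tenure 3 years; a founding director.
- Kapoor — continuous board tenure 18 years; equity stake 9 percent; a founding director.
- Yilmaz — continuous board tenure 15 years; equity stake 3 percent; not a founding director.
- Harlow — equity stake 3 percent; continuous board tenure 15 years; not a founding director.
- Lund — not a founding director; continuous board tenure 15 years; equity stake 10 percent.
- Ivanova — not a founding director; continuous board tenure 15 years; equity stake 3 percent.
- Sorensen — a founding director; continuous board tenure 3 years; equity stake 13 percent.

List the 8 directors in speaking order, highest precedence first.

Kapoor, Harlow, Ivanova, Yilmaz, Lund, Achebe, Sorensen, Tanaka

By continuous board tenure (higher first): Kapoor (18 years); then Harlow, Ivanova, Yilmaz, Lund and Achebe (each 15 years); then Sorensen and Tanaka (both 3 years).
Among Harlow, Ivanova, Yilmaz, Lund and Achebe, by equity stake (lower first): Harlow, Ivanova and Yilmaz (3 percent) before Lund (10 percent) before Achebe (14 percent).
Harlow, Ivanova and Yilmaz are each not a founding director, so the next rule applies.
Among Harlow, Ivanova and Yilmaz, alphabetically by surname: Harlow before Ivanova before Yilmaz.
Sorensen and Tanaka both have equity stake 13 percent, so the next rule applies.
Sorensen and Tanaka are each a founding director, so the next rule applies.
Among Sorensen and Tanaka, alphabetically by surname: Sorensen before Tanaka.
Full order: Kapoor, Harlow, Ivanova, Yilmaz, Lund, Achebe, Sorensen, Tanaka.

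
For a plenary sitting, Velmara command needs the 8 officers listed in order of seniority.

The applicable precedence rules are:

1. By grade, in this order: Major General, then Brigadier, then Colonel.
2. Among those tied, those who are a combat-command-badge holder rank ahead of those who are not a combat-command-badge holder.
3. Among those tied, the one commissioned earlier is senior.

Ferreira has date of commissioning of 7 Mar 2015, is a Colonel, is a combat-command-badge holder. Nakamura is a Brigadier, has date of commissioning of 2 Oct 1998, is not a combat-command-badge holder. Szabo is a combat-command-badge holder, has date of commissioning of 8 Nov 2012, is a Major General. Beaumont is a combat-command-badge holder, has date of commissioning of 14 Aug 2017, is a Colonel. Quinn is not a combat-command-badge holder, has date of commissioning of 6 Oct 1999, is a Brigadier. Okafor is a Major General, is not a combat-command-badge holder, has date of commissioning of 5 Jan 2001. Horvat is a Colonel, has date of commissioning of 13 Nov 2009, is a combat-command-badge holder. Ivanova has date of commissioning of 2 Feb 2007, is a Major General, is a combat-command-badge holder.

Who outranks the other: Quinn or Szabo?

Szabo

By grade: Ivanova, Szabo and Okafor (Major General); then Nakamura and Quinn (Brigadier); then Horvat, Ferreira and Beaumont (Colonel).
Among Ivanova, Szabo and Okafor, a combat-command-badge holder before not a combat-command-badge holder: Ivanova and Szabo (a combat-command-badge holder) before Okafor (not a combat-command-badge holder).
Among Ivanova and Szabo, by date of commissioning (earlier first): Ivanova (2 Feb 2007) before Szabo (8 Nov 2012).
Nakamura and Quinn are each not a combat-command-badge holder, so the next rule applies.
Among Nakamura and Quinn, by date of commissioning (earlier first): Nakamura (2 Oct 1998) before Quinn (6 Oct 1999).
Horvat, Ferreira and Beaumont are each a combat-command-badge holder, so the next rule applies.
Among Horvat, Ferreira and Beaumont, by date of commissioning (earlier first): Horvat (13 Nov 2009) before Ferreira (7 Mar 2015) before Beaumont (14 Aug 2017).
So Szabo takes precedence.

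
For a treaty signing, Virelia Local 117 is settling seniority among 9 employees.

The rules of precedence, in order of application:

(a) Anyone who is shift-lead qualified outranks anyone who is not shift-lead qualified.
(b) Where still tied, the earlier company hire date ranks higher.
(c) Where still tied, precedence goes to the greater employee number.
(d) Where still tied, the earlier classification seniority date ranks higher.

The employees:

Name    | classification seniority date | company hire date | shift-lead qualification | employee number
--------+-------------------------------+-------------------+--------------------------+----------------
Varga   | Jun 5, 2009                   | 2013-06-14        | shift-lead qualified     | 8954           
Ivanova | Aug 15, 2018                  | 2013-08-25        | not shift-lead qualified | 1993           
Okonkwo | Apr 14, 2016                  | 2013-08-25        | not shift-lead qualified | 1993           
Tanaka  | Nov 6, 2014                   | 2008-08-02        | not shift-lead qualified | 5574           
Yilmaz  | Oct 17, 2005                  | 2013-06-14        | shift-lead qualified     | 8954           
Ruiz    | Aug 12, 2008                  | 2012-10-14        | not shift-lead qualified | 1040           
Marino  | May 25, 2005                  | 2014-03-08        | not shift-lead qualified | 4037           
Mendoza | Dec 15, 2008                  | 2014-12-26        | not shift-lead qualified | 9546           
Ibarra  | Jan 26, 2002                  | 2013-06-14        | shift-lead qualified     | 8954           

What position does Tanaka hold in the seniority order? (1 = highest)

By the first rule: Ibarra, Yilmaz and Varga (each shift-lead qualified); then Tanaka, Ruiz, Okonkwo, Ivanova, Marino and Mendoza (each not shift-lead qualified).
Ibarra, Yilmaz and Varga all have company hire date 2013-06-14, so the next rule applies.
Ibarra, Yilmaz and Varga all have employee number 8954, so the next rule applies.
Among Ibarra, Yilmaz and Varga, by classification seniority date (earlier first): Ibarra (Jan 26, 2002) before Yilmaz (Oct 17, 2005) before Varga (Jun 5, 2009).
Among Tanaka, Ruiz, Okonkwo, Ivanova, Marino and Mendoza, by company hire date (earlier first): Tanaka (2008-08-02) before Ruiz (2012-10-14) before Okonkwo and Ivanova (2013-08-25) before Marino (2014-03-08) before Mendoza (2014-12-26).
Okonkwo and Ivanova both have employee number 1993, so the next rule applies.
Among Okonkwo and Ivanova, by classification seniority date (earlier first): Okonkwo (Apr 14, 2016) before Ivanova (Aug 15, 2018).
Order: Ibarra, Yilmaz, Varga, Tanaka, Ruiz, Okonkwo, Ivanova, Marino, Mendoza. So position 4.

4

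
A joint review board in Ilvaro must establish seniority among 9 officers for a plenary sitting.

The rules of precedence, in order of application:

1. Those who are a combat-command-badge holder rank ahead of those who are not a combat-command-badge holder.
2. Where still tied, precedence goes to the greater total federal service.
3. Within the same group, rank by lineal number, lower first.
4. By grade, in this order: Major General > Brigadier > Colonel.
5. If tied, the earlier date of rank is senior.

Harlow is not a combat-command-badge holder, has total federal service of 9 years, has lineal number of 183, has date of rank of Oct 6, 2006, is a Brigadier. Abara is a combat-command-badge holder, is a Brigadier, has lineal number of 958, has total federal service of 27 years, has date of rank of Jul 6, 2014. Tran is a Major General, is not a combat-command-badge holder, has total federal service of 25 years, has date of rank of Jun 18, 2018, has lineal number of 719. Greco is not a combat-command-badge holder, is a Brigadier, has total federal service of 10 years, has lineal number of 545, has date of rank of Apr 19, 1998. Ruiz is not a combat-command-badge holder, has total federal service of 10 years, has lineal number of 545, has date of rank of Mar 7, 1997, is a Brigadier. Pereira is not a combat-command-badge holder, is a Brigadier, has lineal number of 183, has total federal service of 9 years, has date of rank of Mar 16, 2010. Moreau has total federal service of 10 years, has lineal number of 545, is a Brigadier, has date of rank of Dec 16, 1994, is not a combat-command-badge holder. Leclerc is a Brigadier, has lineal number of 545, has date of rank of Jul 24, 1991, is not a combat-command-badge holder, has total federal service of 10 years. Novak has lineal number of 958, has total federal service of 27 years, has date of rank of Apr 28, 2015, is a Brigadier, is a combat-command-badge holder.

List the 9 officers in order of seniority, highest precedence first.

By the first rule: Abara and Novak (both a combat-command-badge holder); then Tran, Leclerc, Moreau, Ruiz, Greco, Harlow and Pereira (each not a combat-command-badge holder).
Abara and Novak both have total federal service 27 years, so the next rule applies.
Abara and Novak both have lineal number 958, so the next rule applies.
Abara and Novak are each Brigadier, so the next rule applies.
Among Abara and Novak, by date of rank (earlier first): Abara (Jul 6, 2014) before Novak (Apr 28, 2015).
Among Tran, Leclerc, Moreau, Ruiz, Greco, Harlow and Pereira, by total federal service (higher first): Tran (25 years) before Leclerc, Moreau, Ruiz and Greco (10 years) before Harlow and Pereira (9 years).
Leclerc, Moreau, Ruiz and Greco all have lineal number 545, so the next rule applies.
Leclerc, Moreau, Ruiz and Greco are each Brigadier, so the next rule applies.
Among Leclerc, Moreau, Ruiz and Greco, by date of rank (earlier first): Leclerc (Jul 24, 1991) before Moreau (Dec 16, 1994) before Ruiz (Mar 7, 1997) before Greco (Apr 19, 1998).
Harlow and Pereira both have lineal number 183, so the next rule applies.
Harlow and Pereira are each Brigadier, so the next rule applies.
Among Harlow and Pereira, by date of rank (earlier first): Harlow (Oct 6, 2006) before Pereira (Mar 16, 2010).
Full order: Abara, Novak, Tran, Leclerc, Moreau, Ruiz, Greco, Harlow, Pereira.

Abara, Novak, Tran, Leclerc, Moreau, Ruiz, Greco, Harlow, Pereira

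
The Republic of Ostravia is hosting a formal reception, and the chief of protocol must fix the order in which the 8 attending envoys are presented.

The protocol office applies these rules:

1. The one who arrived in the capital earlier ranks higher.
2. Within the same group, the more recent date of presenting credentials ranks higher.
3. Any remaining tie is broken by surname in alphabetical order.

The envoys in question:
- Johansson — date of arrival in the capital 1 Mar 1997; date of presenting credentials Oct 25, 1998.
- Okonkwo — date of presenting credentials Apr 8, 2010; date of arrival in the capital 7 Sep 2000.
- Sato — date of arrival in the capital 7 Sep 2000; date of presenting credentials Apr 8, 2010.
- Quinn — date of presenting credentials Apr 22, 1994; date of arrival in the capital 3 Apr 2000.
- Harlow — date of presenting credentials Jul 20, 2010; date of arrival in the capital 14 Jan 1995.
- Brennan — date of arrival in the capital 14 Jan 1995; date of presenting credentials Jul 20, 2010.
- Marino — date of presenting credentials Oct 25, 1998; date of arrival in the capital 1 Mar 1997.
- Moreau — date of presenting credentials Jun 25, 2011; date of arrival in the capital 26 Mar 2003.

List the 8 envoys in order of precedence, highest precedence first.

By date of arrival in the capital (earlier first): Brennan and Harlow (both 14 Jan 1995); then Johansson and Marino (both 1 Mar 1997); then Quinn (3 Apr 2000); then Okonkwo and Sato (both 7 Sep 2000); then Moreau (26 Mar 2003).
Brennan and Harlow both have date of presenting credentials Jul 20, 2010, so the next rule applies.
Among Brennan and Harlow, alphabetically by surname: Brennan before Harlow.
Johansson and Marino both have date of presenting credentials Oct 25, 1998, so the next rule applies.
Among Johansson and Marino, alphabetically by surname: Johansson before Marino.
Okonkwo and Sato both have date of presenting credentials Apr 8, 2010, so the next rule applies.
Among Okonkwo and Sato, alphabetically by surname: Okonkwo before Sato.
Full order: Brennan, Harlow, Johansson, Marino, Quinn, Okonkwo, Sato, Moreau.

Brennan, Harlow, Johansson, Marino, Quinn, Okonkwo, Sato, Moreau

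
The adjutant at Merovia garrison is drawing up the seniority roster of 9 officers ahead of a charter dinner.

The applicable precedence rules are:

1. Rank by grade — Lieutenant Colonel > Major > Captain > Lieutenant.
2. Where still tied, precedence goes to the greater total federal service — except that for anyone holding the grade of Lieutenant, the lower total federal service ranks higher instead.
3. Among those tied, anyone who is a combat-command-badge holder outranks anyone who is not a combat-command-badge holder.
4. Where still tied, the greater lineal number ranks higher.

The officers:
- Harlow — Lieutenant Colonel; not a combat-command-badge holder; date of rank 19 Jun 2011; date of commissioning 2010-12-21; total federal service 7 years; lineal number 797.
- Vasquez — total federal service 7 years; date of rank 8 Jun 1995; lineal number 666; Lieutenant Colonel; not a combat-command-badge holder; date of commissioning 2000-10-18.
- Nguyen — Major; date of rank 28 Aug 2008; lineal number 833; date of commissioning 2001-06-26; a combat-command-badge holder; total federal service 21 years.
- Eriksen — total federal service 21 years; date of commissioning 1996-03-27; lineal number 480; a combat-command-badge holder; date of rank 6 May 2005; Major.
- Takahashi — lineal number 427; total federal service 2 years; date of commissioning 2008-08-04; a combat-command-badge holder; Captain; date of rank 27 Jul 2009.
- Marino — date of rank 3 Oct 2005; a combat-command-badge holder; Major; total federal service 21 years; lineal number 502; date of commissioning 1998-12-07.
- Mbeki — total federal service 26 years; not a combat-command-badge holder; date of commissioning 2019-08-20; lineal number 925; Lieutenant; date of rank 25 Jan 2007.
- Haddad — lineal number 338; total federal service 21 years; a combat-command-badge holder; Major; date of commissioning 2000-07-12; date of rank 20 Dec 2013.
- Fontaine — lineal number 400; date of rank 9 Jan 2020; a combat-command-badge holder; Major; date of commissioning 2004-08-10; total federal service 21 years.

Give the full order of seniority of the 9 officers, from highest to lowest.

Harlow, Vasquez, Nguyen, Marino, Eriksen, Fontaine, Haddad, Takahashi, Mbeki

By grade: Harlow and Vasquez (Lieutenant Colonel); then Nguyen, Marino, Eriksen, Fontaine and Haddad (Major); then Takahashi (Captain); then Mbeki (Lieutenant).
Harlow and Vasquez both have total federal service 7 years, so the next rule applies.
Harlow and Vasquez are each not a combat-command-badge holder, so the next rule applies.
Among Harlow and Vasquez, by lineal number (higher first): Harlow (797) before Vasquez (666).
Nguyen, Marino, Eriksen, Fontaine and Haddad all have total federal service 21 years, so the next rule applies.
Nguyen, Marino, Eriksen, Fontaine and Haddad are each a combat-command-badge holder, so the next rule applies.
Among Nguyen, Marino, Eriksen, Fontaine and Haddad, by lineal number (higher first): Nguyen (833) before Marino (502) before Eriksen (480) before Fontaine (400) before Haddad (338).
Full order: Harlow, Vasquez, Nguyen, Marino, Eriksen, Fontaine, Haddad, Takahashi, Mbeki.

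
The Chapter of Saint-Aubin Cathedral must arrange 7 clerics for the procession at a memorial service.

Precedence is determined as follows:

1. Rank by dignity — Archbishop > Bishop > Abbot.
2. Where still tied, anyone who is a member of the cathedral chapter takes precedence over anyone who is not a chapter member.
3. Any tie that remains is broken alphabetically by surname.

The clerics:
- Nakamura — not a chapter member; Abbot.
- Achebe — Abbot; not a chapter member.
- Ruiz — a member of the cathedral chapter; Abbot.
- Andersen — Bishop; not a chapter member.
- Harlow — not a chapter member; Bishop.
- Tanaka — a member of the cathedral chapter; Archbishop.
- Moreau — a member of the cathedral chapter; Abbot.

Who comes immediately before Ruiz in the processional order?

Moreau

By dignity: Tanaka (Archbishop); then Andersen and Harlow (Bishop); then Moreau, Ruiz, Achebe and Nakamura (Abbot).
Andersen and Harlow are each not a chapter member, so the next rule applies.
Among Andersen and Harlow, alphabetically by surname: Andersen before Harlow.
Among Moreau, Ruiz, Achebe and Nakamura, a member of the cathedral chapter before not a chapter member: Moreau and Ruiz (a member of the cathedral chapter) before Achebe and Nakamura (not a chapter member).
Among Moreau and Ruiz, alphabetically by surname: Moreau before Ruiz.
Among Achebe and Nakamura, alphabetically by surname: Achebe before Nakamura.
Order: Tanaka, Andersen, Harlow, Moreau, Ruiz, Achebe, Nakamura.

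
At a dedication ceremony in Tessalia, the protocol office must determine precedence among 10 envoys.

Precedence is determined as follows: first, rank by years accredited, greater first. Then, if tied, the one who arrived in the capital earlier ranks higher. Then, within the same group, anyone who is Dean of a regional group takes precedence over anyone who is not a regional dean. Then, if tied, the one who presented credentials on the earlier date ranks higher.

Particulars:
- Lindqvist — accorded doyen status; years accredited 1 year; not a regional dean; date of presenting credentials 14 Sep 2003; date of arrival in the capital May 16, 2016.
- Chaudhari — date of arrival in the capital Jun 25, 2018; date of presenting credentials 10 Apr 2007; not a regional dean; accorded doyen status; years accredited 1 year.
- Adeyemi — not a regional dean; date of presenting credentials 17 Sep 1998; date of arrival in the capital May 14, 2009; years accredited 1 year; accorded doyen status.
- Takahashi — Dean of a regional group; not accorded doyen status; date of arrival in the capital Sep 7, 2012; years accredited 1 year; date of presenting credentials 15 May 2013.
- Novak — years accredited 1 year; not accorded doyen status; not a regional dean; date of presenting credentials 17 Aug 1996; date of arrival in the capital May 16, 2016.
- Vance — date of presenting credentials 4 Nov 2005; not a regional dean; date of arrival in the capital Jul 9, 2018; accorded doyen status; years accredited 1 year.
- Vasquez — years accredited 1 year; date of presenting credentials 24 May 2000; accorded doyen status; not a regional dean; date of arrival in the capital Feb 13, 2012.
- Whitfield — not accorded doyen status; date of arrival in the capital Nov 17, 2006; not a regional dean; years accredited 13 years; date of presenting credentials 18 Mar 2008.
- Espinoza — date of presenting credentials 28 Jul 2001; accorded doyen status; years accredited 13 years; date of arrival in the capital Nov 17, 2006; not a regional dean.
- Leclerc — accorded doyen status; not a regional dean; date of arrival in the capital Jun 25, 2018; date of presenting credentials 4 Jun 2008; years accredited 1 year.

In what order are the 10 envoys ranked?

Espinoza, Whitfield, Adeyemi, Vasquez, Takahashi, Novak, Lindqvist, Chaudhari, Leclerc, Vance

By years accredited (higher first): Espinoza and Whitfield (both 13 years); then Adeyemi, Vasquez, Takahashi, Novak, Lindqvist, Chaudhari, Leclerc and Vance (each 1 year).
Espinoza and Whitfield both have date of arrival in the capital Nov 17, 2006, so the next rule applies.
Espinoza and Whitfield are each not a regional dean, so the next rule applies.
Among Espinoza and Whitfield, by date of presenting credentials (earlier first): Espinoza (28 Jul 2001) before Whitfield (18 Mar 2008).
Among Adeyemi, Vasquez, Takahashi, Novak, Lindqvist, Chaudhari, Leclerc and Vance, by date of arrival in the capital (earlier first): Adeyemi (May 14, 2009) before Vasquez (Feb 13, 2012) before Takahashi (Sep 7, 2012) before Novak and Lindqvist (May 16, 2016) before Chaudhari and Leclerc (Jun 25, 2018) before Vance (Jul 9, 2018).
Novak and Lindqvist are each not a regional dean, so the next rule applies.
Among Novak and Lindqvist, by date of presenting credentials (earlier first): Novak (17 Aug 1996) before Lindqvist (14 Sep 2003).
Chaudhari and Leclerc are each not a regional dean, so the next rule applies.
Among Chaudhari and Leclerc, by date of presenting credentials (earlier first): Chaudhari (10 Apr 2007) before Leclerc (4 Jun 2008).
Full order: Espinoza, Whitfield, Adeyemi, Vasquez, Takahashi, Novak, Lindqvist, Chaudhari, Leclerc, Vance.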